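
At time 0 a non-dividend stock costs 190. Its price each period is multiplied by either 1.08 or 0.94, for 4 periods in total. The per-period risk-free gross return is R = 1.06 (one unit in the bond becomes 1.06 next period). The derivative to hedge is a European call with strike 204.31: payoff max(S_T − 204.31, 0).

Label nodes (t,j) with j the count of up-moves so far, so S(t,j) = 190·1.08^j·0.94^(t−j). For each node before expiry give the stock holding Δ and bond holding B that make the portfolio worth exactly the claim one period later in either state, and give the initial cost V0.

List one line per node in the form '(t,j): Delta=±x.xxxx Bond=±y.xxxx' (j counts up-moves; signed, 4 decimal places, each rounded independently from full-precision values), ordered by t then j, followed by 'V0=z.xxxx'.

(0,0): Delta=0.8715 Bond=-136.5333
(1,0): Delta=0.5407 Bond=-85.6298
(1,1): Delta=0.9195 Bond=-154.5746
(2,0): Delta=0.0000 Bond=0.0000
(2,1): Delta=0.6191 Bond=-105.8955
(2,2): Delta=0.9631 Bond=-173.5080
(3,0): Delta=0.0000 Bond=0.0000
(3,1): Delta=0.0000 Bond=0.0000
(3,2): Delta=0.7089 Bond=-130.9575
(3,3): Delta=1.0000 Bond=-192.7453
V0=29.0590

Risk-neutral probability p* = (R−d)/(u−d) = (1.06−0.94)/(1.08−0.94) = 0.8571.
Payoff layer (t=4): V(4,0)=0.0000, V(4,1)=0.0000, V(4,2)=0.0000, V(4,3)=20.6746, V(4,4)=54.1829
Node (3,0) S=157.8110: V=(p*·0.0000+(1−p*)·0.0000)/1.06=0.0000; Δ=(0.0000−0.0000)/(170.4358−148.3423)=0.0000; B=V−Δ·S=0.0000
Node (3,1) S=181.3147: V=(p*·0.0000+(1−p*)·0.0000)/1.06=0.0000; Δ=(0.0000−0.0000)/(195.8199−170.4358)=0.0000; B=V−Δ·S=0.0000
Node (3,2) S=208.3190: V=(p*·20.6746+(1−p*)·0.0000)/1.06=16.7180; Δ=(20.6746−0.0000)/(224.9846−195.8199)=0.7089; B=V−Δ·S=-130.9575
Node (3,3) S=239.3453: V=(p*·54.1829+(1−p*)·20.6746)/1.06=46.6000; Δ=(54.1829−20.6746)/(258.4929−224.9846)=1.0000; B=V−Δ·S=-192.7453
Node (2,0) S=167.8840: V=(p*·0.0000+(1−p*)·0.0000)/1.06=0.0000; Δ=(0.0000−0.0000)/(181.3147−157.8110)=0.0000; B=V−Δ·S=0.0000
Node (2,1) S=192.8880: V=(p*·16.7180+(1−p*)·0.0000)/1.06=13.5186; Δ=(16.7180−0.0000)/(208.3190−181.3147)=0.6191; B=V−Δ·S=-105.8955
Node (2,2) S=221.6160: V=(p*·46.6000+(1−p*)·16.7180)/1.06=39.9350; Δ=(46.6000−16.7180)/(239.3453−208.3190)=0.9631; B=V−Δ·S=-173.5080
Node (1,0) S=178.6000: V=(p*·13.5186+(1−p*)·0.0000)/1.06=10.9315; Δ=(13.5186−0.0000)/(192.8880−167.8840)=0.5407; B=V−Δ·S=-85.6298
Node (1,1) S=205.2000: V=(p*·39.9350+(1−p*)·13.5186)/1.06=34.1144; Δ=(39.9350−13.5186)/(221.6160−192.8880)=0.9195; B=V−Δ·S=-154.5746
Node (0,0) S=190.0000: V=(p*·34.1144+(1−p*)·10.9315)/1.06=29.0590; Δ=(34.1144−10.9315)/(205.2000−178.6000)=0.8715; B=V−Δ·S=-136.5333
Self-financing check: at every node Δ·S+B equals the discounted successor values.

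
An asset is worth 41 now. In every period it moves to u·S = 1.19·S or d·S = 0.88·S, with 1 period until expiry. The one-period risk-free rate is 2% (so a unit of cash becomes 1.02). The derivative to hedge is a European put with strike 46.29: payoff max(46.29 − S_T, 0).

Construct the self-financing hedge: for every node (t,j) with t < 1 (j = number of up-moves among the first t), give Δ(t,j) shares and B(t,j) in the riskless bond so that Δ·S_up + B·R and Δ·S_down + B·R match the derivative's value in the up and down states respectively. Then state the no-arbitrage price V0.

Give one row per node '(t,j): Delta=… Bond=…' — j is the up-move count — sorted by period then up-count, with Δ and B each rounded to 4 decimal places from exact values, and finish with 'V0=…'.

(0,0): Delta=-0.8033 Bond=38.4247
V0=5.4892

The replicating-portfolio and risk-neutral prices coincide; use p* = (1.02−0.88)/(1.19−0.88) = 0.4516 for the latter.
Terminal values V(1,·): V(1,0)=10.2100, V(1,1)=0.0000
  t=0,j=0: stock 41.0000 → up 48.7900 (V=0.0000), down 36.0800 (V=10.2100). Price 5.4892; hedge Δ=-0.8033, bond B=38.4247.
Root portfolio cost Δ·41+B reproduces V0=5.4892.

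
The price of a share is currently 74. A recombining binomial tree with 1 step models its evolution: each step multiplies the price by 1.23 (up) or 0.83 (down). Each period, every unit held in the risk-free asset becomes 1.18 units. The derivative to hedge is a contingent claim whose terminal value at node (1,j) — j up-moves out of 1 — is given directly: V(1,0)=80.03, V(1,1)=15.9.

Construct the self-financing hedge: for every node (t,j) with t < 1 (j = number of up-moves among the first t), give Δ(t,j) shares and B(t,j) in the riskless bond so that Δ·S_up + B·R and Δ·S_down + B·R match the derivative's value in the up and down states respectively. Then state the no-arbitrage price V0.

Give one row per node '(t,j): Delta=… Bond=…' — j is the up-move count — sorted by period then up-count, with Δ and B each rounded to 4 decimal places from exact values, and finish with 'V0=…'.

(0,0): Delta=-2.1666 Bond=180.5930
V0=20.2680

Since d<R<u, set p* = (R−d)/(u−d) = 0.8750; price each node as the discounted p*-expectation of its children.
Terminal payoffs: V(1,0)=80.0300, V(1,1)=15.9000
  t=0,j=0: stock 74.0000 → up 91.0200 (V=15.9000), down 61.4200 (V=80.0300). Price 20.2680; hedge Δ=-2.1666, bond B=180.5930.
The time-0 hedge costs 20.2680, which is the no-arbitrage price.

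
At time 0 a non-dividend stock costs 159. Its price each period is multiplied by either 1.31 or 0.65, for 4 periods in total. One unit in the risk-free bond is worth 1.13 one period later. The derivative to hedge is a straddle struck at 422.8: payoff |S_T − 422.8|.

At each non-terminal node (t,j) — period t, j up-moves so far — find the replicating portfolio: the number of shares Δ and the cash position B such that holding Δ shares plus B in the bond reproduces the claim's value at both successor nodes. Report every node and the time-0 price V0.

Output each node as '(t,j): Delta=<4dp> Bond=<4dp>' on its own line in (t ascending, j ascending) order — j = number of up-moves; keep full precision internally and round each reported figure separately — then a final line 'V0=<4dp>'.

Under the risk-neutral measure, an up-move has probability p* = (R−d)/(u−d) = 0.7273 and values discount at R = 1.13.
Terminal payoffs: V(4,0)=394.4175, V(4,1)=365.5984, V(4,2)=307.5167, V(4,3)=190.4598, V(4,4)=45.4549
(3,0): S=43.6654. Δ = (V_up−V_dn)/(S_up−S_dn) = (365.5984−394.4175)/(57.2016−28.3825) = -1.0000. V = [p*·365.5984 + (1−p*)·394.4175]/1.13 = 330.4939. B = V − Δ·S = 374.1593.
(3,1): S=88.0025. Δ = (V_up−V_dn)/(S_up−S_dn) = (307.5167−365.5984)/(115.2833−57.2016) = -1.0000. V = [p*·307.5167 + (1−p*)·365.5984]/1.13 = 286.1568. B = V − Δ·S = 374.1593.
(3,2): S=177.3589. Δ = (V_up−V_dn)/(S_up−S_dn) = (190.4598−307.5167)/(232.3402−115.2833) = -1.0000. V = [p*·190.4598 + (1−p*)·307.5167]/1.13 = 196.8004. B = V − Δ·S = 374.1593.
(3,3): S=357.4465. Δ = (V_up−V_dn)/(S_up−S_dn) = (45.4549−190.4598)/(468.2549−232.3402) = -0.6146. V = [p*·45.4549 + (1−p*)·190.4598]/1.13 = 75.2227. B = V − Δ·S = 294.9271.
(2,0): S=67.1775. Δ = (V_up−V_dn)/(S_up−S_dn) = (286.1568−330.4939)/(88.0025−43.6654) = -1.0000. V = [p*·286.1568 + (1−p*)·330.4939]/1.13 = 263.9369. B = V − Δ·S = 331.1144.
(2,1): S=135.3885. Δ = (V_up−V_dn)/(S_up−S_dn) = (196.8004−286.1568)/(177.3589−88.0025) = -1.0000. V = [p*·196.8004 + (1−p*)·286.1568]/1.13 = 195.7259. B = V − Δ·S = 331.1144.
(2,2): S=272.8599. Δ = (V_up−V_dn)/(S_up−S_dn) = (75.2227−196.8004)/(357.4465−177.3589) = -0.6751. V = [p*·75.2227 + (1−p*)·196.8004]/1.13 = 95.9117. B = V − Δ·S = 280.1203.
(1,0): S=103.3500. Δ = (V_up−V_dn)/(S_up−S_dn) = (195.7259−263.9369)/(135.3885−67.1775) = -1.0000. V = [p*·195.7259 + (1−p*)·263.9369]/1.13 = 189.6716. B = V − Δ·S = 293.0216.
(1,1): S=208.2900. Δ = (V_up−V_dn)/(S_up−S_dn) = (95.9117−195.7259)/(272.8599−135.3885) = -0.7261. V = [p*·95.9117 + (1−p*)·195.7259]/1.13 = 108.9679. B = V − Δ·S = 260.2016.
(0,0): S=159.0000. Δ = (V_up−V_dn)/(S_up−S_dn) = (108.9679−189.6716)/(208.2900−103.3500) = -0.7690. V = [p*·108.9679 + (1−p*)·189.6716]/1.13 = 115.9098. B = V − Δ·S = 238.1880.
Each (Δ,B) replicates both successor values, so the strategy is self-financing and V0 is arbitrage-free.

(0,0): Delta=-0.7690 Bond=238.1880
(1,0): Delta=-1.0000 Bond=293.0216
(1,1): Delta=-0.7261 Bond=260.2016
(2,0): Delta=-1.0000 Bond=331.1144
(2,1): Delta=-1.0000 Bond=331.1144
(2,2): Delta=-0.6751 Bond=280.1203
(3,0): Delta=-1.0000 Bond=374.1593
(3,1): Delta=-1.0000 Bond=374.1593
(3,2): Delta=-1.0000 Bond=374.1593
(3,3): Delta=-0.6146 Bond=294.9271
V0=115.9098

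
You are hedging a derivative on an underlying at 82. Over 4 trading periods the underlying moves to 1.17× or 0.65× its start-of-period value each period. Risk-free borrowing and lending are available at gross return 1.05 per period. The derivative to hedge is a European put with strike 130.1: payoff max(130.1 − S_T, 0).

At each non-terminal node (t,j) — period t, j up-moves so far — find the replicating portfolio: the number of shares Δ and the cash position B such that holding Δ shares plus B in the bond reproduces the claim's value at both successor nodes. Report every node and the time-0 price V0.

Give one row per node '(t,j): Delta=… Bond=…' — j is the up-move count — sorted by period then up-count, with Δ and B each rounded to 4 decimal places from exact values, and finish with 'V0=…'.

(0,0): Delta=-0.7828 Bond=96.0061
(1,0): Delta=-1.0000 Bond=112.3853
(1,1): Delta=-0.7466 Bond=97.3328
(2,0): Delta=-1.0000 Bond=118.0045
(2,1): Delta=-1.0000 Bond=118.0045
(2,2): Delta=-0.7043 Bond=97.4579
(3,0): Delta=-1.0000 Bond=123.9048
(3,1): Delta=-1.0000 Bond=123.9048
(3,2): Delta=-1.0000 Bond=123.9048
(3,3): Delta=-0.6550 Bond=95.8586
V0=31.8197

Risk-neutral probability p* = (R−d)/(u−d) = (1.05−0.65)/(1.17−0.65) = 0.7692.
Payoff layer (t=4): V(4,0)=115.4625, V(4,1)=103.7525, V(4,2)=82.6745, V(4,3)=44.7340, V(4,4)=0.0000
  t=3,j=0: stock 22.5192 → up 26.3475 (V=103.7525), down 14.6375 (V=115.4625). Price 101.3855; hedge Δ=-1.0000, bond B=123.9048.
  t=3,j=1: stock 40.5347 → up 47.4255 (V=82.6745), down 26.3475 (V=103.7525). Price 83.3701; hedge Δ=-1.0000, bond B=123.9048.
  t=3,j=2: stock 72.9624 → up 85.3660 (V=44.7340), down 47.4255 (V=82.6745). Price 50.9424; hedge Δ=-1.0000, bond B=123.9048.
  t=3,j=3: stock 131.3323 → up 153.6588 (V=0.0000), down 85.3660 (V=44.7340). Price 9.8317; hedge Δ=-0.6550, bond B=95.8586.
  t=2,j=0: stock 34.6450 → up 40.5346 (V=83.3701), down 22.5193 (V=101.3855). Price 83.3595; hedge Δ=-1.0000, bond B=118.0045.
  t=2,j=1: stock 62.3610 → up 72.9624 (V=50.9424), down 40.5346 (V=83.3701). Price 55.6435; hedge Δ=-1.0000, bond B=118.0045.
  t=2,j=2: stock 112.2498 → up 131.3323 (V=9.8317), down 72.9624 (V=50.9424). Price 18.3988; hedge Δ=-0.7043, bond B=97.4579.
  t=1,j=0: stock 53.3000 → up 62.3610 (V=55.6435), down 34.6450 (V=83.3595). Price 59.0853; hedge Δ=-1.0000, bond B=112.3853.
  t=1,j=1: stock 95.9400 → up 112.2498 (V=18.3988), down 62.3610 (V=55.6435). Price 25.7083; hedge Δ=-0.7466, bond B=97.3328.
  t=0,j=0: stock 82.0000 → up 95.9400 (V=25.7083), down 53.3000 (V=59.0853). Price 31.8197; hedge Δ=-0.7828, bond B=96.0061.
Check: Δ(0,0)·S0 + B(0,0) = 31.8197 = V0.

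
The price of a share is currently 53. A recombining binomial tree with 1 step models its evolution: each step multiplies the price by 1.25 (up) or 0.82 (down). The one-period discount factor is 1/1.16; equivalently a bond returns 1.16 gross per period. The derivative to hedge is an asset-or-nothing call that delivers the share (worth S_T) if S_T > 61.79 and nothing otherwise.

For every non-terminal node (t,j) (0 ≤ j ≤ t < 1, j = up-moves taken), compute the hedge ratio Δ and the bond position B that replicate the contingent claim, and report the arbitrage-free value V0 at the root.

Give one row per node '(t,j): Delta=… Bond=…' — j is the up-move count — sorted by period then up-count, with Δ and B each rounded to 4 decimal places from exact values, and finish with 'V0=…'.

(0,0): Delta=2.9070 Bond=-108.9114
V0=45.1584

Since d<R<u, set p* = (R−d)/(u−d) = 0.7907; price each node as the discounted p*-expectation of its children.
At expiry t=1: V(1,0)=0.0000, V(1,1)=66.2500
Node (0,0) S=53.0000: V=(p*·66.2500+(1−p*)·0.0000)/1.16=45.1584; Δ=(66.2500−0.0000)/(66.2500−43.4600)=2.9070; B=V−Δ·S=-108.9114
Each (Δ,B) replicates both successor values, so the strategy is self-financing and V0 is arbitrage-free.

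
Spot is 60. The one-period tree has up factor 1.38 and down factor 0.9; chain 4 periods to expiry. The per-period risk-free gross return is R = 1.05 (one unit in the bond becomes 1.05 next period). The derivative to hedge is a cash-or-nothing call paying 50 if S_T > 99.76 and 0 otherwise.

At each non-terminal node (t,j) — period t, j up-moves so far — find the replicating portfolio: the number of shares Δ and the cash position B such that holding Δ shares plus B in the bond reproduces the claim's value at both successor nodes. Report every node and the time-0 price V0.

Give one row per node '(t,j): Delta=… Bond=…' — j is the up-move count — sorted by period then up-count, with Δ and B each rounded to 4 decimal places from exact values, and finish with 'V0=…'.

Since d<R<u, set p* = (R−d)/(u−d) = 0.3125; price each node as the discounted p*-expectation of its children.
At expiry t=4: V(4,0)=0.0000, V(4,1)=0.0000, V(4,2)=0.0000, V(4,3)=50.0000, V(4,4)=50.0000
  t=3,j=0: stock 43.7400 → up 60.3612 (V=0.0000), down 39.3660 (V=0.0000). Price 0.0000; hedge Δ=0.0000, bond B=0.0000.
  t=3,j=1: stock 67.0680 → up 92.5538 (V=0.0000), down 60.3612 (V=0.0000). Price 0.0000; hedge Δ=0.0000, bond B=0.0000.
  t=3,j=2: stock 102.8376 → up 141.9159 (V=50.0000), down 92.5538 (V=0.0000). Price 14.8810; hedge Δ=1.0129, bond B=-89.2857.
  t=3,j=3: stock 157.6843 → up 217.6044 (V=50.0000), down 141.9159 (V=50.0000). Price 47.6190; hedge Δ=0.0000, bond B=47.6190.
  t=2,j=0: stock 48.6000 → up 67.0680 (V=0.0000), down 43.7400 (V=0.0000). Price 0.0000; hedge Δ=0.0000, bond B=0.0000.
  t=2,j=1: stock 74.5200 → up 102.8376 (V=14.8810), down 67.0680 (V=0.0000). Price 4.4289; hedge Δ=0.4160, bond B=-26.5731.
  t=2,j=2: stock 114.2640 → up 157.6843 (V=47.6190), down 102.8376 (V=14.8810). Price 23.9158; hedge Δ=0.5969, bond B=-44.2885.
  t=1,j=0: stock 54.0000 → up 74.5200 (V=4.4289), down 48.6000 (V=0.0000). Price 1.3181; hedge Δ=0.1709, bond B=-7.9087.
  t=1,j=1: stock 82.8000 → up 114.2640 (V=23.9158), down 74.5200 (V=4.4289). Price 10.0176; hedge Δ=0.4903, bond B=-30.5802.
  t=0,j=0: stock 60.0000 → up 82.8000 (V=10.0176), down 54.0000 (V=1.3181). Price 3.8445; hedge Δ=0.3021, bond B=-14.2795.
Check: Δ(0,0)·S0 + B(0,0) = 3.8445 = V0.

(0,0): Delta=0.3021 Bond=-14.2795
(1,0): Delta=0.1709 Bond=-7.9087
(1,1): Delta=0.4903 Bond=-30.5802
(2,0): Delta=0.0000 Bond=0.0000
(2,1): Delta=0.4160 Bond=-26.5731
(2,2): Delta=0.5969 Bond=-44.2885
(3,0): Delta=0.0000 Bond=0.0000
(3,1): Delta=0.0000 Bond=0.0000
(3,2): Delta=1.0129 Bond=-89.2857
(3,3): Delta=0.0000 Bond=47.6190
V0=3.8445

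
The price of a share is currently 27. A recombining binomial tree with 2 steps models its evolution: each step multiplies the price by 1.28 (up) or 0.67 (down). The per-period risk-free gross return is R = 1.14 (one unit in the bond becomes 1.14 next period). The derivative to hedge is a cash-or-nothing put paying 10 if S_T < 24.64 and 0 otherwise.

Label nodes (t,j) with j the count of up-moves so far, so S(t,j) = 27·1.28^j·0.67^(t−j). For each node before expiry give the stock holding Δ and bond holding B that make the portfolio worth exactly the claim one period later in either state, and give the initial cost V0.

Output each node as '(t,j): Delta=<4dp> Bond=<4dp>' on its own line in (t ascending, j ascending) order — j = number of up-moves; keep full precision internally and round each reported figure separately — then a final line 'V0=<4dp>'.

Under the risk-neutral measure, an up-move has probability p* = (R−d)/(u−d) = 0.7705 and values discount at R = 1.14.
At expiry t=2: V(2,0)=10.0000, V(2,1)=10.0000, V(2,2)=0.0000
  t=1,j=0: stock 18.0900 → up 23.1552 (V=10.0000), down 12.1203 (V=10.0000). Price 8.7719; hedge Δ=0.0000, bond B=8.7719.
  t=1,j=1: stock 34.5600 → up 44.2368 (V=0.0000), down 23.1552 (V=10.0000). Price 2.0132; hedge Δ=-0.4743, bond B=18.4067.
  t=0,j=0: stock 27.0000 → up 34.5600 (V=2.0132), down 18.0900 (V=8.7719). Price 3.1267; hedge Δ=-0.4104, bond B=14.2065.
Each (Δ,B) replicates both successor values, so the strategy is self-financing and V0 is arbitrage-free.

(0,0): Delta=-0.4104 Bond=14.2065
(1,0): Delta=0.0000 Bond=8.7719
(1,1): Delta=-0.4743 Bond=18.4067
V0=3.1267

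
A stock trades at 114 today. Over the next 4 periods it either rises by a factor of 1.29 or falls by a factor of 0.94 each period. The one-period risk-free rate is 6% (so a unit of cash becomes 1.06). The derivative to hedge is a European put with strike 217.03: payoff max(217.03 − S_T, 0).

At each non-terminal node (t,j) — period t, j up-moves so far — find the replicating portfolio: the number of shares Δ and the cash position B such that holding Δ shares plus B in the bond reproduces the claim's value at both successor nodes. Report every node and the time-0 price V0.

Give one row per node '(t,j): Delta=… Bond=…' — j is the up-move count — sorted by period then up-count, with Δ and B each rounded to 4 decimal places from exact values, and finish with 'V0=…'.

Risk-neutral probability p* = (R−d)/(u−d) = (1.06−0.94)/(1.29−0.94) = 0.3429.
Terminal payoffs: V(4,0)=128.0246, V(4,1)=94.8843, V(4,2)=49.4045, V(4,3)=0.0000, V(4,4)=0.0000
Node (3,0) S=94.6866: V=(p*·94.8843+(1−p*)·128.0246)/1.06=110.0587; Δ=(94.8843−128.0246)/(122.1457−89.0054)=-1.0000; B=V−Δ·S=204.7453
Node (3,1) S=129.9422: V=(p*·49.4045+(1−p*)·94.8843)/1.06=74.8031; Δ=(49.4045−94.8843)/(167.6255−122.1457)=-1.0000; B=V−Δ·S=204.7453
Node (3,2) S=178.3250: V=(p*·0.0000+(1−p*)·49.4045)/1.06=30.6282; Δ=(0.0000−49.4045)/(230.0392−167.6255)=-0.7916; B=V−Δ·S=171.7840
Node (3,3) S=244.7225: V=(p*·0.0000+(1−p*)·0.0000)/1.06=0.0000; Δ=(0.0000−0.0000)/(315.6921−230.0392)=0.0000; B=V−Δ·S=0.0000
Node (2,0) S=100.7304: V=(p*·74.8031+(1−p*)·110.0587)/1.06=92.4255; Δ=(74.8031−110.0587)/(129.9422−94.6866)=-1.0000; B=V−Δ·S=193.1559
Node (2,1) S=138.2364: V=(p*·30.6282+(1−p*)·74.8031)/1.06=56.2805; Δ=(30.6282−74.8031)/(178.3250−129.9422)=-0.9130; B=V−Δ·S=182.4946
Node (2,2) S=189.7074: V=(p*·0.0000+(1−p*)·30.6282)/1.06=18.9878; Δ=(0.0000−30.6282)/(244.7225−178.3250)=-0.4613; B=V−Δ·S=106.4968
Node (1,0) S=107.1600: V=(p*·56.2805+(1−p*)·92.4255)/1.06=75.5028; Δ=(56.2805−92.4255)/(138.2364−100.7304)=-0.9637; B=V−Δ·S=178.7742
Node (1,1) S=147.0600: V=(p*·18.9878+(1−p*)·56.2805)/1.06=41.0325; Δ=(18.9878−56.2805)/(189.7074−138.2364)=-0.7245; B=V−Δ·S=147.5832
Node (0,0) S=114.0000: V=(p*·41.0325+(1−p*)·75.5028)/1.06=60.0796; Δ=(41.0325−75.5028)/(147.0600−107.1600)=-0.8639; B=V−Δ·S=158.5662
Root portfolio cost Δ·114+B reproduces V0=60.0796.

(0,0): Delta=-0.8639 Bond=158.5662
(1,0): Delta=-0.9637 Bond=178.7742
(1,1): Delta=-0.7245 Bond=147.5832
(2,0): Delta=-1.0000 Bond=193.1559
(2,1): Delta=-0.9130 Bond=182.4946
(2,2): Delta=-0.4613 Bond=106.4968
(3,0): Delta=-1.0000 Bond=204.7453
(3,1): Delta=-1.0000 Bond=204.7453
(3,2): Delta=-0.7916 Bond=171.7840
(3,3): Delta=0.0000 Bond=0.0000
V0=60.0796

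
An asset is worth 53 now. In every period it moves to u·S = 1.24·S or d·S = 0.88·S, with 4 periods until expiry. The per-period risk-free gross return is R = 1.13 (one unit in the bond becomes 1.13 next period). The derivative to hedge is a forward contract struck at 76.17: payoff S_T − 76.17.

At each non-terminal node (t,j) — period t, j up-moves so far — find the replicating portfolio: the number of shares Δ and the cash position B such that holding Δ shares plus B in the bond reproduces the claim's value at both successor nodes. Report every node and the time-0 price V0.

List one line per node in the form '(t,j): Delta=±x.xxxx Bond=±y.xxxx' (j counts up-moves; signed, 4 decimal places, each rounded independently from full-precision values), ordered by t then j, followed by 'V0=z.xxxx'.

Risk-neutral probability p* = (R−d)/(u−d) = (1.13−0.88)/(1.24−0.88) = 0.6944.
Payoff layer (t=4): V(4,0)=-44.3861, V(4,1)=-31.3837, V(4,2)=-13.0620, V(4,3)=12.7549, V(4,4)=49.1333
Node (3,0) S=36.1180: V=(p*·-31.3837+(1−p*)·-44.3861)/1.13=-31.2891; Δ=(-31.3837−-44.3861)/(44.7863−31.7839)=1.0000; B=V−Δ·S=-67.4071
Node (3,1) S=50.8936: V=(p*·-13.0620+(1−p*)·-31.3837)/1.13=-16.5135; Δ=(-13.0620−-31.3837)/(63.1080−44.7863)=1.0000; B=V−Δ·S=-67.4071
Node (3,2) S=71.7137: V=(p*·12.7549+(1−p*)·-13.0620)/1.13=4.3066; Δ=(12.7549−-13.0620)/(88.9249−63.1080)=1.0000; B=V−Δ·S=-67.4071
Node (3,3) S=101.0511: V=(p*·49.1333+(1−p*)·12.7549)/1.13=33.6440; Δ=(49.1333−12.7549)/(125.3033−88.9249)=1.0000; B=V−Δ·S=-67.4071
Node (2,0) S=41.0432: V=(p*·-16.5135+(1−p*)·-31.2891)/1.13=-18.6091; Δ=(-16.5135−-31.2891)/(50.8936−36.1180)=1.0000; B=V−Δ·S=-59.6523
Node (2,1) S=57.8336: V=(p*·4.3066+(1−p*)·-16.5135)/1.13=-1.8187; Δ=(4.3066−-16.5135)/(71.7137−50.8936)=1.0000; B=V−Δ·S=-59.6523
Node (2,2) S=81.4928: V=(p*·33.6440+(1−p*)·4.3066)/1.13=21.8405; Δ=(33.6440−4.3066)/(101.0511−71.7137)=1.0000; B=V−Δ·S=-59.6523
Node (1,0) S=46.6400: V=(p*·-1.8187+(1−p*)·-18.6091)/1.13=-6.1496; Δ=(-1.8187−-18.6091)/(57.8336−41.0432)=1.0000; B=V−Δ·S=-52.7896
Node (1,1) S=65.7200: V=(p*·21.8405+(1−p*)·-1.8187)/1.13=12.9304; Δ=(21.8405−-1.8187)/(81.4928−57.8336)=1.0000; B=V−Δ·S=-52.7896
Node (0,0) S=53.0000: V=(p*·12.9304+(1−p*)·-6.1496)/1.13=6.2835; Δ=(12.9304−-6.1496)/(65.7200−46.6400)=1.0000; B=V−Δ·S=-46.7165
Each (Δ,B) replicates both successor values, so the strategy is self-financing and V0 is arbitrage-free.

(0,0): Delta=1.0000 Bond=-46.7165
(1,0): Delta=1.0000 Bond=-52.7896
(1,1): Delta=1.0000 Bond=-52.7896
(2,0): Delta=1.0000 Bond=-59.6523
(2,1): Delta=1.0000 Bond=-59.6523
(2,2): Delta=1.0000 Bond=-59.6523
(3,0): Delta=1.0000 Bond=-67.4071
(3,1): Delta=1.0000 Bond=-67.4071
(3,2): Delta=1.0000 Bond=-67.4071
(3,3): Delta=1.0000 Bond=-67.4071
V0=6.2835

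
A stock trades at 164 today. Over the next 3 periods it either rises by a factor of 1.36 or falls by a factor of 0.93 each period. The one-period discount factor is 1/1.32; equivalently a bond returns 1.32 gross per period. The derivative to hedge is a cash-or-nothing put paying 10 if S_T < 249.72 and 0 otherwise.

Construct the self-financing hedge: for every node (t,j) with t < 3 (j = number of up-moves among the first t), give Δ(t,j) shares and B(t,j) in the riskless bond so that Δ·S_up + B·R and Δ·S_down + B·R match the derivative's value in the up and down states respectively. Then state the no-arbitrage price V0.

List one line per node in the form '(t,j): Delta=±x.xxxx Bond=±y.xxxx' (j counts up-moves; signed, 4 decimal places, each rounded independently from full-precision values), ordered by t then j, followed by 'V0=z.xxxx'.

(0,0): Delta=-0.0137 Bond=2.3580
(1,0): Delta=-0.1048 Bond=16.9973
(1,1): Delta=-0.0073 Bond=1.6886
(2,0): Delta=0.0000 Bond=7.5758
(2,1): Delta=-0.1121 Bond=23.9605
(2,2): Delta=0.0000 Bond=0.0000
V0=0.1059

No-arbitrage ⇒ martingale measure with p* = (R−d)/(u−d) = 0.9070.
Terminal values V(3,·): V(3,0)=10.0000, V(3,1)=10.0000, V(3,2)=0.0000, V(3,3)=0.0000
  t=2,j=0: stock 141.8436 → up 192.9073 (V=10.0000), down 131.9145 (V=10.0000). Price 7.5758; hedge Δ=0.0000, bond B=7.5758.
  t=2,j=1: stock 207.4272 → up 282.1010 (V=0.0000), down 192.9073 (V=10.0000). Price 0.7047; hedge Δ=-0.1121, bond B=23.9605.
  t=2,j=2: stock 303.3344 → up 412.5348 (V=0.0000), down 282.1010 (V=0.0000). Price 0.0000; hedge Δ=0.0000, bond B=0.0000.
  t=1,j=0: stock 152.5200 → up 207.4272 (V=0.7047), down 141.8436 (V=7.5758). Price 1.0181; hedge Δ=-0.1048, bond B=16.9973.
  t=1,j=1: stock 223.0400 → up 303.3344 (V=0.0000), down 207.4272 (V=0.7047). Price 0.0497; hedge Δ=-0.0073, bond B=1.6886.
  t=0,j=0: stock 164.0000 → up 223.0400 (V=0.0497), down 152.5200 (V=1.0181). Price 0.1059; hedge Δ=-0.0137, bond B=2.3580.
Each (Δ,B) replicates both successor values, so the strategy is self-financing and V0 is arbitrage-free.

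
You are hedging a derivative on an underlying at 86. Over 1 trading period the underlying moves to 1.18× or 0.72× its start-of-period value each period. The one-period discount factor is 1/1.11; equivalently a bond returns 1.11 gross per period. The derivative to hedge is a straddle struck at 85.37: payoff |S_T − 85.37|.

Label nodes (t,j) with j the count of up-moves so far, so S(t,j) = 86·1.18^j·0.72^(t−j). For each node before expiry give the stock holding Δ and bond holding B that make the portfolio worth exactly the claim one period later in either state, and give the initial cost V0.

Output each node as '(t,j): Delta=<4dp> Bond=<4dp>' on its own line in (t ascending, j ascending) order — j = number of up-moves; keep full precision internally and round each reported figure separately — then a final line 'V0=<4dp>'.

(0,0): Delta=-0.1855 Bond=31.4763
V0=15.5198

Under the risk-neutral measure, an up-move has probability p* = (R−d)/(u−d) = 0.8478 and values discount at R = 1.11.
Terminal payoffs: V(1,0)=23.4500, V(1,1)=16.1100
(0,0): S=86.0000. Δ = (V_up−V_dn)/(S_up−S_dn) = (16.1100−23.4500)/(101.4800−61.9200) = -0.1855. V = [p*·16.1100 + (1−p*)·23.4500]/1.11 = 15.5198. B = V − Δ·S = 31.4763.
Self-financing check: at every node Δ·S+B equals the discounted successor values.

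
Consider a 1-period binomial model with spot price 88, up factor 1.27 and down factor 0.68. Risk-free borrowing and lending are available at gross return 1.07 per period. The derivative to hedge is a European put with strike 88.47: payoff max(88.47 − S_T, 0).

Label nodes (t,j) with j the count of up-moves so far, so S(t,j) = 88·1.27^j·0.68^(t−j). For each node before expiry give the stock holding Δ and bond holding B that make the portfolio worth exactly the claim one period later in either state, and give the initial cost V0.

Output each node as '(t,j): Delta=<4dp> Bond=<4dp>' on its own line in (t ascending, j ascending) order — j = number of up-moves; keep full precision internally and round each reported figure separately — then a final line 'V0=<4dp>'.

Under the risk-neutral measure, an up-move has probability p* = (R−d)/(u−d) = 0.6610 and values discount at R = 1.07.
At expiry t=1: V(1,0)=28.6300, V(1,1)=0.0000
Node (0,0) S=88.0000: V=(p*·0.0000+(1−p*)·28.6300)/1.07=9.0702; Δ=(0.0000−28.6300)/(111.7600−59.8400)=-0.5514; B=V−Δ·S=57.5956
Each (Δ,B) replicates both successor values, so the strategy is self-financing and V0 is arbitrage-free.

(0,0): Delta=-0.5514 Bond=57.5956
V0=9.0702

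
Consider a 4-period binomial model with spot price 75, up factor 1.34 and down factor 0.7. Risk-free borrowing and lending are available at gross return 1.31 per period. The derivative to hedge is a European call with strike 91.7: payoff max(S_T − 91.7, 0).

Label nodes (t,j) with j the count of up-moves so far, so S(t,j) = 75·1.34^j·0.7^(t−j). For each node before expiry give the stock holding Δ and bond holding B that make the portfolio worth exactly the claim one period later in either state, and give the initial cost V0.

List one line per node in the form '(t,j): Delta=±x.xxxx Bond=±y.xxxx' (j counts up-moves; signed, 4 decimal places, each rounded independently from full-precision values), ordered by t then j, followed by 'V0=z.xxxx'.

No-arbitrage ⇒ martingale measure with p* = (R−d)/(u−d) = 0.9531.
Terminal payoffs: V(4,0)=0.0000, V(4,1)=0.0000, V(4,2)=0.0000, V(4,3)=34.6205, V(4,4)=150.1135
(3,0): S=25.7250. Δ = (V_up−V_dn)/(S_up−S_dn) = (0.0000−0.0000)/(34.4715−18.0075) = 0.0000. V = [p*·0.0000 + (1−p*)·0.0000]/1.31 = 0.0000. B = V − Δ·S = 0.0000.
(3,1): S=49.2450. Δ = (V_up−V_dn)/(S_up−S_dn) = (0.0000−0.0000)/(65.9883−34.4715) = 0.0000. V = [p*·0.0000 + (1−p*)·0.0000]/1.31 = 0.0000. B = V − Δ·S = 0.0000.
(3,2): S=94.2690. Δ = (V_up−V_dn)/(S_up−S_dn) = (34.6205−0.0000)/(126.3205−65.9883) = 0.5738. V = [p*·34.6205 + (1−p*)·0.0000]/1.31 = 25.1890. B = V − Δ·S = -28.9054.
(3,3): S=180.4578. Δ = (V_up−V_dn)/(S_up−S_dn) = (150.1135−34.6205)/(241.8135−126.3205) = 1.0000. V = [p*·150.1135 + (1−p*)·34.6205]/1.31 = 110.4578. B = V − Δ·S = -70.0000.
(2,0): S=36.7500. Δ = (V_up−V_dn)/(S_up−S_dn) = (0.0000−0.0000)/(49.2450−25.7250) = 0.0000. V = [p*·0.0000 + (1−p*)·0.0000]/1.31 = 0.0000. B = V − Δ·S = 0.0000.
(2,1): S=70.3500. Δ = (V_up−V_dn)/(S_up−S_dn) = (25.1890−0.0000)/(94.2690−49.2450) = 0.5595. V = [p*·25.1890 + (1−p*)·0.0000]/1.31 = 18.3269. B = V − Δ·S = -21.0309.
(2,2): S=134.6700. Δ = (V_up−V_dn)/(S_up−S_dn) = (110.4578−25.1890)/(180.4578−94.2690) = 0.9893. V = [p*·110.4578 + (1−p*)·25.1890]/1.31 = 81.2678. B = V − Δ·S = -51.9647.
(1,0): S=52.5000. Δ = (V_up−V_dn)/(S_up−S_dn) = (18.3269−0.0000)/(70.3500−36.7500) = 0.5454. V = [p*·18.3269 + (1−p*)·0.0000]/1.31 = 13.3342. B = V − Δ·S = -15.3016.
(1,1): S=100.5000. Δ = (V_up−V_dn)/(S_up−S_dn) = (81.2678−18.3269)/(134.6700−70.3500) = 0.9786. V = [p*·81.2678 + (1−p*)·18.3269]/1.31 = 59.7843. B = V − Δ·S = -38.5608.
(0,0): S=75.0000. Δ = (V_up−V_dn)/(S_up−S_dn) = (59.7843−13.3342)/(100.5000−52.5000) = 0.9677. V = [p*·59.7843 + (1−p*)·13.3342]/1.31 = 43.9748. B = V − Δ·S = -28.6034.
The time-0 hedge costs 43.9748, which is the no-arbitrage price.

(0,0): Delta=0.9677 Bond=-28.6034
(1,0): Delta=0.5454 Bond=-15.3016
(1,1): Delta=0.9786 Bond=-38.5608
(2,0): Delta=0.0000 Bond=0.0000
(2,1): Delta=0.5595 Bond=-21.0309
(2,2): Delta=0.9893 Bond=-51.9647
(3,0): Delta=0.0000 Bond=0.0000
(3,1): Delta=0.0000 Bond=0.0000
(3,2): Delta=0.5738 Bond=-28.9054
(3,3): Delta=1.0000 Bond=-70.0000
V0=43.9748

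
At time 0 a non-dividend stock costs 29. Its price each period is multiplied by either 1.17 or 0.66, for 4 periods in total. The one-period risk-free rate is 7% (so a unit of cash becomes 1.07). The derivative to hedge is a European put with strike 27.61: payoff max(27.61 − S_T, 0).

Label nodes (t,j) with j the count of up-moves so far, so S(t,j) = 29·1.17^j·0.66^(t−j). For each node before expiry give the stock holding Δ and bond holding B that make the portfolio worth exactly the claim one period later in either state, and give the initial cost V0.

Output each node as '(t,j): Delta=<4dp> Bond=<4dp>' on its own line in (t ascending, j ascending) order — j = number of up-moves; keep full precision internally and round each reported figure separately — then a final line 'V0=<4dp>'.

(0,0): Delta=-0.2568 Bond=8.9768
(1,0): Delta=-0.8239 Bond=20.4592
(1,1): Delta=-0.1788 Bond=6.9578
(2,0): Delta=-1.0000 Bond=24.1156
(2,1): Delta=-0.7997 Bond=21.3488
(2,2): Delta=-0.0934 Bond=4.0537
(3,0): Delta=-1.0000 Bond=25.8037
(3,1): Delta=-1.0000 Bond=25.8037
(3,2): Delta=-0.7721 Bond=22.1211
(3,3): Delta=0.0000 Bond=0.0000
V0=1.5286

The replicating-portfolio and risk-neutral prices coincide; use p* = (1.07−0.66)/(1.17−0.66) = 0.8039 for the latter.
At expiry t=4: V(4,0)=22.1073, V(4,1)=17.8553, V(4,2)=10.3175, V(4,3)=0.0000, V(4,4)=0.0000
  t=3,j=0: stock 8.3374 → up 9.7547 (V=17.8553), down 5.5027 (V=22.1073). Price 17.4664; hedge Δ=-1.0000, bond B=25.8037.
  t=3,j=1: stock 14.7799 → up 17.2925 (V=10.3175), down 9.7547 (V=17.8553). Price 11.0238; hedge Δ=-1.0000, bond B=25.8037.
  t=3,j=2: stock 26.2007 → up 30.6549 (V=0.0000), down 17.2925 (V=10.3175). Price 1.8907; hedge Δ=-0.7721, bond B=22.1211.
  t=3,j=3: stock 46.4468 → up 54.3427 (V=0.0000), down 30.6549 (V=0.0000). Price 0.0000; hedge Δ=0.0000, bond B=0.0000.
  t=2,j=0: stock 12.6324 → up 14.7799 (V=11.0238), down 8.3374 (V=17.4664). Price 11.4832; hedge Δ=-1.0000, bond B=24.1156.
  t=2,j=1: stock 22.3938 → up 26.2007 (V=1.8907), down 14.7799 (V=11.0238). Price 3.4407; hedge Δ=-0.7997, bond B=21.3488.
  t=2,j=2: stock 39.6981 → up 46.4468 (V=0.0000), down 26.2007 (V=1.8907). Price 0.3465; hedge Δ=-0.0934, bond B=4.0537.
  t=1,j=0: stock 19.1400 → up 22.3938 (V=3.4407), down 12.6324 (V=11.4832). Price 4.6894; hedge Δ=-0.8239, bond B=20.4592.
  t=1,j=1: stock 33.9300 → up 39.6981 (V=0.3465), down 22.3938 (V=3.4407). Price 0.8908; hedge Δ=-0.1788, bond B=6.9578.
  t=0,j=0: stock 29.0000 → up 33.9300 (V=0.8908), down 19.1400 (V=4.6894). Price 1.5286; hedge Δ=-0.2568, bond B=8.9768.
The time-0 hedge costs 1.5286, which is the no-arbitrage price.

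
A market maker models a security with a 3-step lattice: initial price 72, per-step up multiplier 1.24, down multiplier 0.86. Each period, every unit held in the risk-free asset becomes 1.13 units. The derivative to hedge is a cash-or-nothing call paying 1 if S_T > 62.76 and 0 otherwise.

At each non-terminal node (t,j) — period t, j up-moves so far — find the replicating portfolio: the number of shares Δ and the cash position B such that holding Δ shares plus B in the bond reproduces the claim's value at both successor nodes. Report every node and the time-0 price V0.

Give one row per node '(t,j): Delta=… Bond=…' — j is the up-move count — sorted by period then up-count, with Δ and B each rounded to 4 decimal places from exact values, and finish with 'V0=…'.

(0,0): Delta=0.0024 Bond=0.5035
(1,0): Delta=0.0109 Bond=0.0434
(1,1): Delta=0.0000 Bond=0.7831
(2,0): Delta=0.0494 Bond=-2.0028
(2,1): Delta=0.0000 Bond=0.8850
(2,2): Delta=0.0000 Bond=0.8850
V0=0.6762

No-arbitrage ⇒ martingale measure with p* = (R−d)/(u−d) = 0.7105.
Terminal values V(3,·): V(3,0)=0.0000, V(3,1)=1.0000, V(3,2)=1.0000, V(3,3)=1.0000
  t=2,j=0: stock 53.2512 → up 66.0315 (V=1.0000), down 45.7960 (V=0.0000). Price 0.6288; hedge Δ=0.0494, bond B=-2.0028.
  t=2,j=1: stock 76.7808 → up 95.2082 (V=1.0000), down 66.0315 (V=1.0000). Price 0.8850; hedge Δ=0.0000, bond B=0.8850.
  t=2,j=2: stock 110.7072 → up 137.2769 (V=1.0000), down 95.2082 (V=1.0000). Price 0.8850; hedge Δ=0.0000, bond B=0.8850.
  t=1,j=0: stock 61.9200 → up 76.7808 (V=0.8850), down 53.2512 (V=0.6288). Price 0.7175; hedge Δ=0.0109, bond B=0.0434.
  t=1,j=1: stock 89.2800 → up 110.7072 (V=0.8850), down 76.7808 (V=0.8850). Price 0.7831; hedge Δ=0.0000, bond B=0.7831.
  t=0,j=0: stock 72.0000 → up 89.2800 (V=0.7831), down 61.9200 (V=0.7175). Price 0.6762; hedge Δ=0.0024, bond B=0.5035.
The time-0 hedge costs 0.6762, which is the no-arbitrage price.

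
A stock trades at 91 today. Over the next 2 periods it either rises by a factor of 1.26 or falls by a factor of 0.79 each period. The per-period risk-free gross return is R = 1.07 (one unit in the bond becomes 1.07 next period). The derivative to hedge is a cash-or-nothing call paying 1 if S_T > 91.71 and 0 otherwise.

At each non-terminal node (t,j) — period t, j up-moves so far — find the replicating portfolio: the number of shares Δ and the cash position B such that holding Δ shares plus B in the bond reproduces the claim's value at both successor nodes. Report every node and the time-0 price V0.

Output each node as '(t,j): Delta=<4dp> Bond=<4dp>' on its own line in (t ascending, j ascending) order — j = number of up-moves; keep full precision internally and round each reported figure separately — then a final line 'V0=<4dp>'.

No-arbitrage ⇒ martingale measure with p* = (R−d)/(u−d) = 0.5957.
Terminal values V(2,·): V(2,0)=0.0000, V(2,1)=0.0000, V(2,2)=1.0000
  t=1,j=0: stock 71.8900 → up 90.5814 (V=0.0000), down 56.7931 (V=0.0000). Price 0.0000; hedge Δ=0.0000, bond B=0.0000.
  t=1,j=1: stock 114.6600 → up 144.4716 (V=1.0000), down 90.5814 (V=0.0000). Price 0.5568; hedge Δ=0.0186, bond B=-1.5709.
  t=0,j=0: stock 91.0000 → up 114.6600 (V=0.5568), down 71.8900 (V=0.0000). Price 0.3100; hedge Δ=0.0130, bond B=-0.8746.
Root portfolio cost Δ·91+B reproduces V0=0.3100.

(0,0): Delta=0.0130 Bond=-0.8746
(1,0): Delta=0.0000 Bond=0.0000
(1,1): Delta=0.0186 Bond=-1.5709
V0=0.3100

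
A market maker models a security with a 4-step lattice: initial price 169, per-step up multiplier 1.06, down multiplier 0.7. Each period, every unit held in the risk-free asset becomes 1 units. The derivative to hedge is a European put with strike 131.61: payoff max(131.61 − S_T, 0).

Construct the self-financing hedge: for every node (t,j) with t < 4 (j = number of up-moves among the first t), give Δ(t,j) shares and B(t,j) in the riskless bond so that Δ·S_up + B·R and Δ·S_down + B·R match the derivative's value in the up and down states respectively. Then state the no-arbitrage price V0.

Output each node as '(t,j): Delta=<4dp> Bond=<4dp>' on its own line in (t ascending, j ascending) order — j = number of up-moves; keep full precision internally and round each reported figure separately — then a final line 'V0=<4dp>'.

Under the risk-neutral measure, an up-move has probability p* = (R−d)/(u−d) = 0.8333 and values discount at R = 1.
Terminal payoffs: V(4,0)=91.0331, V(4,1)=70.1650, V(4,2)=38.5647, V(4,3)=0.0000, V(4,4)=0.0000
(3,0): S=57.9670. Δ = (V_up−V_dn)/(S_up−S_dn) = (70.1650−91.0331)/(61.4450−40.5769) = -1.0000. V = [p*·70.1650 + (1−p*)·91.0331]/1 = 73.6430. B = V − Δ·S = 131.6100.
(3,1): S=87.7786. Δ = (V_up−V_dn)/(S_up−S_dn) = (38.5647−70.1650)/(93.0453−61.4450) = -1.0000. V = [p*·38.5647 + (1−p*)·70.1650]/1 = 43.8314. B = V − Δ·S = 131.6100.
(3,2): S=132.9219. Δ = (V_up−V_dn)/(S_up−S_dn) = (0.0000−38.5647)/(140.8972−93.0453) = -0.8059. V = [p*·0.0000 + (1−p*)·38.5647]/1 = 6.4274. B = V − Δ·S = 113.5516.
(3,3): S=201.2817. Δ = (V_up−V_dn)/(S_up−S_dn) = (0.0000−0.0000)/(213.3586−140.8972) = 0.0000. V = [p*·0.0000 + (1−p*)·0.0000]/1 = 0.0000. B = V − Δ·S = 0.0000.
(2,0): S=82.8100. Δ = (V_up−V_dn)/(S_up−S_dn) = (43.8314−73.6430)/(87.7786−57.9670) = -1.0000. V = [p*·43.8314 + (1−p*)·73.6430]/1 = 48.8000. B = V − Δ·S = 131.6100.
(2,1): S=125.3980. Δ = (V_up−V_dn)/(S_up−S_dn) = (6.4274−43.8314)/(132.9219−87.7786) = -0.8286. V = [p*·6.4274 + (1−p*)·43.8314]/1 = 12.6614. B = V − Δ·S = 116.5613.
(2,2): S=189.8884. Δ = (V_up−V_dn)/(S_up−S_dn) = (0.0000−6.4274)/(201.2817−132.9219) = -0.0940. V = [p*·0.0000 + (1−p*)·6.4274]/1 = 1.0712. B = V − Δ·S = 18.9253.
(1,0): S=118.3000. Δ = (V_up−V_dn)/(S_up−S_dn) = (12.6614−48.8000)/(125.3980−82.8100) = -0.8486. V = [p*·12.6614 + (1−p*)·48.8000]/1 = 18.6845. B = V − Δ·S = 119.0694.
(1,1): S=179.1400. Δ = (V_up−V_dn)/(S_up−S_dn) = (1.0712−12.6614)/(189.8884−125.3980) = -0.1797. V = [p*·1.0712 + (1−p*)·12.6614]/1 = 3.0029. B = V − Δ·S = 35.1979.
(0,0): S=169.0000. Δ = (V_up−V_dn)/(S_up−S_dn) = (3.0029−18.6845)/(179.1400−118.3000) = -0.2578. V = [p*·3.0029 + (1−p*)·18.6845]/1 = 5.6165. B = V − Δ·S = 49.1765.
The time-0 hedge costs 5.6165, which is the no-arbitrage price.

(0,0): Delta=-0.2578 Bond=49.1765
(1,0): Delta=-0.8486 Bond=119.0694
(1,1): Delta=-0.1797 Bond=35.1979
(2,0): Delta=-1.0000 Bond=131.6100
(2,1): Delta=-0.8286 Bond=116.5613
(2,2): Delta=-0.0940 Bond=18.9253
(3,0): Delta=-1.0000 Bond=131.6100
(3,1): Delta=-1.0000 Bond=131.6100
(3,2): Delta=-0.8059 Bond=113.5516
(3,3): Delta=0.0000 Bond=0.0000
V0=5.6165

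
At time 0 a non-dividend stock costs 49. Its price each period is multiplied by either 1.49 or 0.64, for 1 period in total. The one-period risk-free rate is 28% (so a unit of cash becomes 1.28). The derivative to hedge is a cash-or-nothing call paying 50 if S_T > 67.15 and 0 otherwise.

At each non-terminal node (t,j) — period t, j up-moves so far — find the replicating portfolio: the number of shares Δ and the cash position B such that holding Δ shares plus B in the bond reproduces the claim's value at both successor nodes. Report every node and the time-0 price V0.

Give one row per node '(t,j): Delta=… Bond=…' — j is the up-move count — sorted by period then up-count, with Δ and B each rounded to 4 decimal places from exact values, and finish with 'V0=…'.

(0,0): Delta=1.2005 Bond=-29.4118
V0=29.4118

Under the risk-neutral measure, an up-move has probability p* = (R−d)/(u−d) = 0.7529 and values discount at R = 1.28.
Payoff layer (t=1): V(1,0)=0.0000, V(1,1)=50.0000
  t=0,j=0: stock 49.0000 → up 73.0100 (V=50.0000), down 31.3600 (V=0.0000). Price 29.4118; hedge Δ=1.2005, bond B=-29.4118.
Check: Δ(0,0)·S0 + B(0,0) = 29.4118 = V0.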